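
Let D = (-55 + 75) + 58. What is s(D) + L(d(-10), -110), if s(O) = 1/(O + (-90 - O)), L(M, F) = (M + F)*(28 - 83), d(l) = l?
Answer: 593999/90 ≈ 6600.0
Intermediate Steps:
D = 78 (D = 20 + 58 = 78)
L(M, F) = -55*F - 55*M (L(M, F) = (F + M)*(-55) = -55*F - 55*M)
s(O) = -1/90 (s(O) = 1/(-90) = -1/90)
s(D) + L(d(-10), -110) = -1/90 + (-55*(-110) - 55*(-10)) = -1/90 + (6050 + 550) = -1/90 + 6600 = 593999/90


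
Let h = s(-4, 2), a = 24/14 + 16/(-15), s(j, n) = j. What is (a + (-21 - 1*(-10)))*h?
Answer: 4348/105 ≈ 41.410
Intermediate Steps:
a = 68/105 (a = 24*(1/14) + 16*(-1/15) = 12/7 - 16/15 = 68/105 ≈ 0.64762)
h = -4
(a + (-21 - 1*(-10)))*h = (68/105 + (-21 - 1*(-10)))*(-4) = (68/105 + (-21 + 10))*(-4) = (68/105 - 11)*(-4) = -1087/105*(-4) = 4348/105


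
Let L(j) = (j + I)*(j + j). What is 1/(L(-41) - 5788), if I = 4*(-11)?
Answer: 1/1182 ≈ 0.00084602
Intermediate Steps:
I = -44
L(j) = 2*j*(-44 + j) (L(j) = (j - 44)*(j + j) = (-44 + j)*(2*j) = 2*j*(-44 + j))
1/(L(-41) - 5788) = 1/(2*(-41)*(-44 - 41) - 5788) = 1/(2*(-41)*(-85) - 5788) = 1/(6970 - 5788) = 1/1182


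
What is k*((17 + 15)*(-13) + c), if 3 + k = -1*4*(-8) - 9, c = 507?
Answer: 1820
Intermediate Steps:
k = 20 (k = -3 + (-1*4*(-8) - 9) = -3 + (-4*(-8) - 9) = -3 + (32 - 9) = -3 + 23 = 20)
k*((17 + 15)*(-13) + c) = 20*((17 + 15)*(-13) + 507) = 20*(32*(-13) + 507) = 20*(-416 + 507) = 20*91 = 1820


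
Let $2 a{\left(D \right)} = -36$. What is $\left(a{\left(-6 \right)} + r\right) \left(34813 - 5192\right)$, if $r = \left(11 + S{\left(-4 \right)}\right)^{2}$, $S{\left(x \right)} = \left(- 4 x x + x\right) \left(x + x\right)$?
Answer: $9123475347$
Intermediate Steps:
$a{\left(D \right)} = -18$ ($a{\left(D \right)} = \frac{1}{2} \left(-36\right) = -18$)
$S{\left(x \right)} = 2 x \left(x - 4 x^{2}\right)$ ($S{\left(x \right)} = \left(- 4 x^{2} + x\right) 2 x = \left(x - 4 x^{2}\right) 2 x = 2 x \left(x - 4 x^{2}\right)$)
$r = 308025$ ($r = \left(11 + \left(-4\right)^{2} \left(2 - -32\right)\right)^{2} = \left(11 + 16 \left(2 + 32\right)\right)^{2} = \left(11 + 16 \cdot 34\right)^{2} = \left(11 + 544\right)^{2} = 555^{2} = 308025$)
$\left(a{\left(-6 \right)} + r\right) \left(34813 - 5192\right) = \left(-18 + 308025\right) \left(34813 - 5192\right) = 308007 \cdot 29621 = 9123475347$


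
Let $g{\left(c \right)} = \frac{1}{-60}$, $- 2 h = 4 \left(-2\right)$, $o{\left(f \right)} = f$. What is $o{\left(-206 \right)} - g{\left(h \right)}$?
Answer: $- \frac{12359}{60} \approx -205.98$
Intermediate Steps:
$h = 4$ ($h = - \frac{4 \left(-2\right)}{2} = \left(- \frac{1}{2}\right) \left(-8\right) = 4$)
$g{\left(c \right)} = - \frac{1}{60}$
$o{\left(-206 \right)} - g{\left(h \right)} = -206 - - \frac{1}{60} = -206 + \frac{1}{60} = - \frac{12359}{60}$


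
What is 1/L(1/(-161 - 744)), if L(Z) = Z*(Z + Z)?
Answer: 819025/2 ≈ 4.0951e+5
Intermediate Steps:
L(Z) = 2*Z**2 (L(Z) = Z*(2*Z) = 2*Z**2)
1/L(1/(-161 - 744)) = 1/(2*(1/(-161 - 744))**2) = 1/(2*(1/(-905))**2) = 1/(2*(-1/905)**2) = 1/(2*(1/819025)) = 1/(2/819025) = 819025/2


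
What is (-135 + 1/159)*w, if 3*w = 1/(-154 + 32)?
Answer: 10732/29097 ≈ 0.36884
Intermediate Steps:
w = -1/366 (w = 1/(3*(-154 + 32)) = (⅓)/(-122) = (⅓)*(-1/122) = -1/366 ≈ -0.0027322)
(-135 + 1/159)*w = (-135 + 1/159)*(-1/366) = -21464/159*(-1/366) = 10732/29097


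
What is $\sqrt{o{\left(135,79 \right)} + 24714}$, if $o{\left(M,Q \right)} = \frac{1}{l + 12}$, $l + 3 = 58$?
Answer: $\frac{\sqrt{110941213}}{67} \approx 157.21$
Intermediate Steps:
$l = 55$ ($l = -3 + 58 = 55$)
$o{\left(M,Q \right)} = \frac{1}{67}$ ($o{\left(M,Q \right)} = \frac{1}{55 + 12} = \frac{1}{67}$)
$\sqrt{o{\left(135,79 \right)} + 24714} = \sqrt{\frac{1}{67} + 24714} = \sqrt{\frac{1655839}{67}} = \frac{\sqrt{110941213}}{67}$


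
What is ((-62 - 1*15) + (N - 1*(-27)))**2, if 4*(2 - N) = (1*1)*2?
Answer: 9409/4 ≈ 2352.3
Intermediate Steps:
N = 3/2 (N = 2 - 1*1*2/4 = 2 - 2/4 = 2 - 1/4*2 = 2 - 1/2 = 3/2 ≈ 1.5000)
((-62 - 1*15) + (N - 1*(-27)))**2 = ((-62 - 1*15) + (3/2 - 1*(-27)))**2 = ((-62 - 15) + (3/2 + 27))**2 = (-77 + 57/2)**2 = (-97/2)**2 = 9409/4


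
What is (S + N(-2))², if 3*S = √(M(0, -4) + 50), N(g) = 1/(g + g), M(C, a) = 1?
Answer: 275/48 - √51/6 ≈ 4.5389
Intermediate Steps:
N(g) = 1/(2*g)
S = √51/3 (S = √(1 + 50)/3 = √51/3 ≈ 2.3805)
(S + N(-2))² = (√51/3 + (½)/(-2))² = (√51/3 + (½)*(-½))² = (√51/3 - ¼)² = (-¼ + √51/3)²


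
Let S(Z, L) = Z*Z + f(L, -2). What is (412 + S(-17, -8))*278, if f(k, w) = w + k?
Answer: 192098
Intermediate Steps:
f(k, w) = k + w
S(Z, L) = -2 + L + Z**2 (S(Z, L) = Z*Z + (L - 2) = Z**2 + (-2 + L) = -2 + L + Z**2)
(412 + S(-17, -8))*278 = (412 + (-2 - 8 + (-17)**2))*278 = (412 + (-2 - 8 + 289))*278 = (412 + 279)*278 = 691*278 = 192098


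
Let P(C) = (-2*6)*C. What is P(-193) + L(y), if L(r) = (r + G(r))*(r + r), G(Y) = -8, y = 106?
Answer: 23092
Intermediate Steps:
P(C) = -12*C
L(r) = 2*r*(-8 + r) (L(r) = (r - 8)*(r + r) = (-8 + r)*(2*r) = 2*r*(-8 + r))
P(-193) + L(y) = -12*(-193) + 2*106*(-8 + 106) = 2316 + 2*106*98 = 2316 + 20776 = 23092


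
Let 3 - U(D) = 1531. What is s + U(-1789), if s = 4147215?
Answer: 4145687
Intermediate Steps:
U(D) = -1528 (U(D) = 3 - 1*1531 = 3 - 1531 = -1528)
s + U(-1789) = 4147215 - 1528 = 4145687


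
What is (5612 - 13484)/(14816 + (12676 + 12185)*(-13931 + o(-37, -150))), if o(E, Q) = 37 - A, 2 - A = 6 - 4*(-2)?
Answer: 3936/172552793 ≈ 2.2810e-5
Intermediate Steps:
A = -12 (A = 2 - (6 - 4*(-2)) = 2 - (6 + 8) = 2 - 1*14 = 2 - 14 = -12)
o(E, Q) = 49 (o(E, Q) = 37 - 1*(-12) = 37 + 12 = 49)
(5612 - 13484)/(14816 + (12676 + 12185)*(-13931 + o(-37, -150))) = (5612 - 13484)/(14816 + (12676 + 12185)*(-13931 + 49)) = -7872/(14816 + 24861*(-13882)) = -7872/(14816 - 345120402) = -7872/(-345105586) = -7872*(-1/345105586) = 3936/172552793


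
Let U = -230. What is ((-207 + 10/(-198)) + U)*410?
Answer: -17739880/99 ≈ -1.7919e+5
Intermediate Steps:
((-207 + 10/(-198)) + U)*410 = ((-207 + 10/(-198)) - 230)*410 = ((-207 + 10*(-1/198)) - 230)*410 = ((-207 - 5/99) - 230)*410 = (-20498/99 - 230)*410 = -43268/99*410 = -17739880/99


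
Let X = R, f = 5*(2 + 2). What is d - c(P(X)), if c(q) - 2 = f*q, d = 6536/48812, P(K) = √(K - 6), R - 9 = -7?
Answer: -22772/12203 - 40*I ≈ -1.8661 - 40.0*I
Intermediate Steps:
R = 2 (R = 9 - 7 = 2)
f = 20 (f = 5*4 = 20)
X = 2
P(K) = √(-6 + K)
d = 1634/12203 (d = 6536*(1/48812) = 1634/12203 ≈ 0.13390)
c(q) = 2 + 20*q
d - c(P(X)) = 1634/12203 - (2 + 20*√(-6 + 2)) = 1634/12203 - (2 + 20*√(-4)) = 1634/12203 - (2 + 20*(2*I)) = 1634/12203 - (2 + 40*I) = 1634/12203 + (-2 - 40*I) = -22772/12203 - 40*I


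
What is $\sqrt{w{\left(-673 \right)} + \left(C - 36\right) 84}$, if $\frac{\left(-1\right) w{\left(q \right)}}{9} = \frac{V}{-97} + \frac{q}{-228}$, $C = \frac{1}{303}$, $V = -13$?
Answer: $\frac{i \sqrt{422927607971221}}{372286} \approx 55.24 i$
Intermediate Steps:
$C = \frac{1}{303} \approx 0.0033003$
$w{\left(q \right)} = - \frac{117}{97} + \frac{3 q}{76}$ ($w{\left(q \right)} = - 9 \left(- \frac{13}{-97} + \frac{q}{-228}\right) = - 9 \left(\left(-13\right) \left(- \frac{1}{97}\right) + q \left(- \frac{1}{228}\right)\right) = - 9 \left(\frac{13}{97} - \frac{q}{228}\right) = - \frac{117}{97} + \frac{3 q}{76}$)
$\sqrt{w{\left(-673 \right)} + \left(C - 36\right) 84} = \sqrt{\left(- \frac{117}{97} + \frac{3}{76} \left(-673\right)\right) + \left(\frac{1}{303} - 36\right) 84} = \sqrt{\left(- \frac{117}{97} - \frac{2019}{76}\right) - \frac{305396}{101}} = \sqrt{- \frac{204735}{7372} - \frac{305396}{101}} = \sqrt{- \frac{2272057547}{744572}} = \frac{i \sqrt{422927607971221}}{372286}$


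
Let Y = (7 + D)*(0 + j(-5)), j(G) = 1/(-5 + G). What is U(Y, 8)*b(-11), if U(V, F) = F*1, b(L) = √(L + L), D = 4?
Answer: 8*I*√22 ≈ 37.523*I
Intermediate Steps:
b(L) = √2*√L (b(L) = √(2*L) = √2*√L)
Y = -11/10 (Y = (7 + 4)*(0 + 1/(-5 - 5)) = 11*(0 + 1/(-10)) = 11*(0 - ⅒) = 11*(-⅒) = -11/10 ≈ -1.1000)
U(V, F) = F
U(Y, 8)*b(-11) = 8*(√2*√(-11)) = 8*(√2*(I*√11)) = 8*(I*√22) = 8*I*√22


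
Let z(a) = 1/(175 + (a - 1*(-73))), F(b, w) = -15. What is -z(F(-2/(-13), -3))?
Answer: -1/233 ≈ -0.0042918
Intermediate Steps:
z(a) = 1/(248 + a) (z(a) = 1/(175 + (a + 73)) = 1/(175 + (73 + a)) = 1/(248 + a))
-z(F(-2/(-13), -3)) = -1/(248 - 15) = -1/233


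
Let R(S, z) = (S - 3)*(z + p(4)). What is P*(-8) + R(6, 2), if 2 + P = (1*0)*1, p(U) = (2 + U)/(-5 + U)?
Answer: 4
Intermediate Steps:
p(U) = (2 + U)/(-5 + U)
R(S, z) = (-6 + z)*(-3 + S) (R(S, z) = (S - 3)*(z + (2 + 4)/(-5 + 4)) = (-3 + S)*(z + 6/(-1)) = (-3 + S)*(z - 1*6) = (-3 + S)*(z - 6) = (-3 + S)*(-6 + z) = (-6 + z)*(-3 + S))
P = -2 (P = -2 + (1*0)*1 = -2 + 0*1 = -2 + 0 = -2)
P*(-8) + R(6, 2) = -2*(-8) + (18 - 6*6 - 3*2 + 6*2) = 16 + (18 - 36 - 6 + 12) = 16 - 12 = 4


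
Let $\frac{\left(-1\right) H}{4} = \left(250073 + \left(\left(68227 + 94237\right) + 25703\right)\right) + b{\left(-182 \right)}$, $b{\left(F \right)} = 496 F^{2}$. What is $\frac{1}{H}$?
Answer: $- \frac{1}{67470976} \approx -1.4821 \cdot 10^{-8}$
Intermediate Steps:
$H = -67470976$ ($H = - 4 \left(\left(250073 + \left(\left(68227 + 94237\right) + 25703\right)\right) + 496 \left(-182\right)^{2}\right) = - 4 \left(\left(250073 + \left(162464 + 25703\right)\right) + 496 \cdot 33124\right) = - 4 \left(\left(250073 + 188167\right) + 16429504\right) = - 4 \left(438240 + 16429504\right) = \left(-4\right) 16867744 = -67470976$)
$\frac{1}{H} = \frac{1}{-67470976} = - \frac{1}{67470976}$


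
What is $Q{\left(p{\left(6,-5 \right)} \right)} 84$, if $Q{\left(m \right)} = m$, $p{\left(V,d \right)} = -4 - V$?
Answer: $-840$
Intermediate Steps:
$Q{\left(p{\left(6,-5 \right)} \right)} 84 = \left(-4 - 6\right) 84 = \left(-10\right) 84 = -840$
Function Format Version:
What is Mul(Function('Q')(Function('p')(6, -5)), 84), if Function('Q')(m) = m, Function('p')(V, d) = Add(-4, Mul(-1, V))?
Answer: -840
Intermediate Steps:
Mul(Function('Q')(Function('p')(6, -5)), 84) = Mul(Add(-4, Mul(-1, 6)), 84) = Mul(Add(-4, -6), 84) = Mul(-10, 84) = -840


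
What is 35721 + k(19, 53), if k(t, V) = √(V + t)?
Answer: 35721 + 6*√2 ≈ 35730.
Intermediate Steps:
35721 + k(19, 53) = 35721 + √(53 + 19) = 35721 + √72 = 35721 + 6*√2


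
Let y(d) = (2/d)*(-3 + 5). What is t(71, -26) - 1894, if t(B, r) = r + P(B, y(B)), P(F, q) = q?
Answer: -136316/71 ≈ -1919.9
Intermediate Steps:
y(d) = 4/d (y(d) = (2/d)*2 = 4/d)
t(B, r) = r + 4/B
t(71, -26) - 1894 = (-26 + 4/71) - 1894 = -1842/71 - 1894 = -136316/71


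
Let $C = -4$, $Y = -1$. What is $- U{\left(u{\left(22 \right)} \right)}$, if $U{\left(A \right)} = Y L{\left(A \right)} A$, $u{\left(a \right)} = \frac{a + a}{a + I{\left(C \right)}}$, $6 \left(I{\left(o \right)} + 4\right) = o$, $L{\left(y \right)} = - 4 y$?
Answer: $- \frac{4356}{169} \approx -25.775$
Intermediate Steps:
$I{\left(o \right)} = -4 + \frac{o}{6}$
$u{\left(a \right)} = \frac{2 a}{- \frac{14}{3} + a}$ ($u{\left(a \right)} = \frac{a + a}{a + \left(-4 + \frac{1}{6} \left(-4\right)\right)} = \frac{2 a}{a - \frac{14}{3}} = \frac{2 a}{- \frac{14}{3} + a}$)
$U{\left(A \right)} = 4 A^{2}$ ($U{\left(A \right)} = - \left(-4\right) A A = 4 A A = 4 A^{2}$)
$- U{\left(u{\left(22 \right)} \right)} = - 4 \left(6 \cdot 22 \frac{1}{-14 + 3 \cdot 22}\right)^{2} = - 4 \left(6 \cdot 22 \frac{1}{-14 + 66}\right)^{2} = - 4 \left(6 \cdot 22 \cdot \frac{1}{52}\right)^{2} = - 4 \left(\frac{33}{13}\right)^{2} = - \frac{4 \cdot 1089}{169} = \left(-1\right) \frac{4356}{169} = - \frac{4356}{169}$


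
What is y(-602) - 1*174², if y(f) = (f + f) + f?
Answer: -32082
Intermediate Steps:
y(f) = 3*f (y(f) = 2*f + f = 3*f)
y(-602) - 1*174² = 3*(-602) - 1*174² = -1806 - 1*30276 = -1806 - 30276 = -32082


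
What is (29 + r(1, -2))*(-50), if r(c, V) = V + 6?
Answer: -1650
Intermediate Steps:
r(c, V) = 6 + V
(29 + r(1, -2))*(-50) = (29 + (6 - 2))*(-50) = (29 + 4)*(-50) = 33*(-50) = -1650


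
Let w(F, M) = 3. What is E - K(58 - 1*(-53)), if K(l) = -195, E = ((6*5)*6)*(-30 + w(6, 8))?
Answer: -4665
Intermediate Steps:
E = -4860 (E = ((6*5)*6)*(-30 + 3) = (30*6)*(-27) = 180*(-27) = -4860)
E - K(58 - 1*(-53)) = -4860 - 1*(-195) = -4860 + 195 = -4665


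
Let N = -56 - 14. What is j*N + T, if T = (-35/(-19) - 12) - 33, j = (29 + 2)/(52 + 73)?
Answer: -28746/475 ≈ -60.518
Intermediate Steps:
j = 31/125 ≈ 0.24800
N = -70
T = -820/19 (T = (-35*(-1/19) - 12) - 33 = (35/19 - 12) - 33 = -193/19 - 33 = -820/19 ≈ -43.158)
j*N + T = (31/125)*(-70) - 820/19 = -434/25 - 820/19 = -28746/475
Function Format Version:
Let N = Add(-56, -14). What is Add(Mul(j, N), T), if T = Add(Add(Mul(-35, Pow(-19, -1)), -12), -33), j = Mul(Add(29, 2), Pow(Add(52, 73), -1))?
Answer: Rational(-28746, 475) ≈ -60.518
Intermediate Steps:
j = Rational(31, 125) (j = Mul(31, Pow(125, -1)) = Mul(31, Rational(1, 125)) = Rational(31, 125) ≈ 0.24800)
N = -70
T = Rational(-820, 19) (T = Add(Add(Mul(-35, Rational(-1, 19)), -12), -33) = Add(Add(Rational(35, 19), -12), -33) = Add(Rational(-193, 19), -33) = Rational(-820, 19) ≈ -43.158)
Add(Mul(j, N), T) = Add(Mul(Rational(31, 125), -70), Rational(-820, 19)) = Add(Rational(-434, 25), Rational(-820, 19)) = Rational(-28746, 475)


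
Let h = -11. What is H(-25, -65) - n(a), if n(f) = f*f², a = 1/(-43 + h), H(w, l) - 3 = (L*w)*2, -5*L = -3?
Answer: -4251527/157464 ≈ -27.000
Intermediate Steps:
L = ⅗ (L = -⅕*(-3) = ⅗ ≈ 0.60000)
H(w, l) = 3 + 6*w/5 (H(w, l) = 3 + (3*w/5)*2 = 3 + 6*w/5)
a = -1/54 (a = 1/(-43 - 11) = 1/(-54) = -1/54 ≈ -0.018519)
n(f) = f³
H(-25, -65) - n(a) = (3 + (6/5)*(-25)) - (-1/54)³ = (3 - 30) - 1*(-1/157464) = -27 + 1/157464 = -4251527/157464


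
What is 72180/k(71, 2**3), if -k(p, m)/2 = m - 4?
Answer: -18045/2 ≈ -9022.5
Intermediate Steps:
k(p, m) = 8 - 2*m (k(p, m) = -2*(m - 4) = -2*(-4 + m) = 8 - 2*m)
72180/k(71, 2**3) = 72180/(8 - 2*2**3) = 72180/(8 - 2*8) = 72180/(8 - 16) = 72180/(-8) = 72180*(-1/8) = -18045/2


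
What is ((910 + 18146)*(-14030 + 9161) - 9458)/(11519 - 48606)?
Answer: 92793122/37087 ≈ 2502.0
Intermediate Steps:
((910 + 18146)*(-14030 + 9161) - 9458)/(11519 - 48606) = (19056*(-4869) - 9458)/(-37087) = (-92783664 - 9458)*(-1/37087) = -92793122*(-1/37087) = 92793122/37087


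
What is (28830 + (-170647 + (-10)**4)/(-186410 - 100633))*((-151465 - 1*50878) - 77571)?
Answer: -772153063957006/95681 ≈ -8.0701e+9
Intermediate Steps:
(28830 + (-170647 + (-10)**4)/(-186410 - 100633))*((-151465 - 1*50878) - 77571) = (28830 + (-170647 + 10000)/(-287043))*((-151465 - 50878) - 77571) = (28830 - 160647*(-1/287043))*(-202343 - 77571) = (28830 + 53549/95681)*(-279914) = (2758536779/95681)*(-279914) = -772153063957006/95681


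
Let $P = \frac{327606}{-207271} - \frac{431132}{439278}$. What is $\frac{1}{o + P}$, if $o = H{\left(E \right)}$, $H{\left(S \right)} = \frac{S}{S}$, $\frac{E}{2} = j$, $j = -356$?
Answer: $- \frac{45524795169}{71110839451} \approx -0.64019$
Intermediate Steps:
$P = - \frac{116635634620}{45524795169}$ ($P = 327606 \left(- \frac{1}{207271}\right) - \frac{215566}{219639} = - \frac{327606}{207271} - \frac{215566}{219639} = - \frac{116635634620}{45524795169} \approx -2.562$)
$E = -712$ ($E = 2 \left(-356\right) = -712$)
$H{\left(S \right)} = 1$
$o = 1$
$\frac{1}{o + P} = \frac{1}{1 - \frac{116635634620}{45524795169}} = \frac{1}{- \frac{71110839451}{45524795169}} = - \frac{45524795169}{71110839451}$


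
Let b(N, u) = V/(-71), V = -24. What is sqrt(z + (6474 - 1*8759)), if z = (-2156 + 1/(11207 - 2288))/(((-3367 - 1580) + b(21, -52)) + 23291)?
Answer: I*sqrt(2141406733701640936489)/968044476 ≈ 47.803*I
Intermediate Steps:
b(N, u) = 24/71 (b(N, u) = -24/(-71) = -24*(-1/71) = 24/71)
z = -1365284773/11616533712 (z = (-2156 + 1/(11207 - 2288))/(((-3367 - 1580) + 24/71) + 23291) = (-2156 + 1/8919)/((-4947 + 24/71) + 23291) = (-2156 + 1/8919)/(-351213/71 + 23291) = -19229363/(8919*1302448/71) = -19229363/8919*71/1302448 = -1365284773/11616533712 ≈ -0.11753)
sqrt(z + (6474 - 1*8759)) = sqrt(-1365284773/11616533712 + (6474 - 1*8759)) = sqrt(-1365284773/11616533712 + (6474 - 8759)) = sqrt(-1365284773/11616533712 - 2285) = sqrt(-26545144816693/11616533712) = I*sqrt(2141406733701640936489)/968044476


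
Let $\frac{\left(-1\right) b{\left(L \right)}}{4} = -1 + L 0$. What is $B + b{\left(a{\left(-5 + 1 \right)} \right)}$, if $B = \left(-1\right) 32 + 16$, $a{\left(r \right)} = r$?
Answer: $-12$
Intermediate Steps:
$b{\left(L \right)} = 4$ ($b{\left(L \right)} = - 4 \left(-1 + L 0\right) = - 4 \left(-1 + 0\right) = \left(-4\right) \left(-1\right) = 4$)
$B = -16$ ($B = -32 + 16 = -16$)
$B + b{\left(a{\left(-5 + 1 \right)} \right)} = -16 + 4 = -12$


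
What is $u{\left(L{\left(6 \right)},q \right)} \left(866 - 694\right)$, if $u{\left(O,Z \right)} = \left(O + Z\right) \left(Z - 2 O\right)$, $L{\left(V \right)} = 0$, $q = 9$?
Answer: $13932$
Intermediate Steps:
$u{\left(L{\left(6 \right)},q \right)} \left(866 - 694\right) = \left(9^{2} - 2 \cdot 0^{2} - 0 \cdot 9\right) \left(866 - 694\right) = \left(81 - 0 + 0\right) 172 = \left(81 + 0 + 0\right) 172 = 81 \cdot 172 = 13932$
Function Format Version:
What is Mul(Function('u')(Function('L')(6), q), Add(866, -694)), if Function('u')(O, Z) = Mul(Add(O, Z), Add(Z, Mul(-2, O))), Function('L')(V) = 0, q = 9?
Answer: 13932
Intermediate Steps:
Mul(Function('u')(Function('L')(6), q), Add(866, -694)) = Mul(Add(Pow(9, 2), Mul(-2, Pow(0, 2)), Mul(-1, 0, 9)), Add(866, -694)) = Mul(Add(81, Mul(-2, 0), 0), 172) = Mul(Add(81, 0, 0), 172) = Mul(81, 172) = 13932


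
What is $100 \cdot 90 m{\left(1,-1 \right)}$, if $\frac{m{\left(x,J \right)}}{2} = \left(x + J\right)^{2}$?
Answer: $0$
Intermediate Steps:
$m{\left(x,J \right)} = 2 \left(J + x\right)^{2}$ ($m{\left(x,J \right)} = 2 \left(x + J\right)^{2} = 2 \left(J + x\right)^{2}$)
$100 \cdot 90 m{\left(1,-1 \right)} = 100 \cdot 90 \cdot 2 \left(-1 + 1\right)^{2} = 9000 \cdot 2 \cdot 0^{2} = 9000 \cdot 2 \cdot 0 = 9000 \cdot 0 = 0$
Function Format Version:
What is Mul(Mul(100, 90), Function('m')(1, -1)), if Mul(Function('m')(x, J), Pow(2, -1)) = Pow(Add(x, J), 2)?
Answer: 0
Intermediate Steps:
Function('m')(x, J) = Mul(2, Pow(Add(J, x), 2)) (Function('m')(x, J) = Mul(2, Pow(Add(x, J), 2)) = Mul(2, Pow(Add(J, x), 2)))
Mul(Mul(100, 90), Function('m')(1, -1)) = Mul(Mul(100, 90), Mul(2, Pow(Add(-1, 1), 2))) = Mul(9000, Mul(2, Pow(0, 2))) = Mul(9000, Mul(2, 0)) = Mul(9000, 0) = 0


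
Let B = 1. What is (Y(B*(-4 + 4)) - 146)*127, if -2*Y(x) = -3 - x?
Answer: -36703/2 ≈ -18352.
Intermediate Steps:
Y(x) = 3/2 + x/2 (Y(x) = -(-3 - x)/2 = 3/2 + x/2)
(Y(B*(-4 + 4)) - 146)*127 = ((3/2 + (1*(-4 + 4))/2) - 146)*127 = ((3/2 + (1*0)/2) - 146)*127 = ((3/2 + (½)*0) - 146)*127 = ((3/2 + 0) - 146)*127 = (3/2 - 146)*127 = -289/2*127 = -36703/2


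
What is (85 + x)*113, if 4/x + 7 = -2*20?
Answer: 450983/47 ≈ 9595.4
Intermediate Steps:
x = -4/47 (x = 4/(-7 - 2*20) = 4/(-7 - 40) = 4/(-47) = 4*(-1/47) = -4/47 ≈ -0.085106)
(85 + x)*113 = (85 - 4/47)*113 = (3991/47)*113 = 450983/47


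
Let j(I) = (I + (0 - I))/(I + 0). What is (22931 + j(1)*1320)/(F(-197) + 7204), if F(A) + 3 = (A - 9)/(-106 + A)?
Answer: 6948093/2182109 ≈ 3.1841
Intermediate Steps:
j(I) = 0 (j(I) = (I - I)/I = 0/I = 0)
F(A) = -3 + (-9 + A)/(-106 + A) (F(A) = -3 + (A - 9)/(-106 + A) = -3 + (-9 + A)/(-106 + A))
(22931 + j(1)*1320)/(F(-197) + 7204) = (22931 + 0*1320)/((309 - 2*(-197))/(-106 - 197) + 7204) = (22931 + 0)/((309 + 394)/(-303) + 7204) = 22931/(-1/303*703 + 7204) = 22931/(-703/303 + 7204) = 22931/(2182109/303) = 22931*(303/2182109) = 6948093/2182109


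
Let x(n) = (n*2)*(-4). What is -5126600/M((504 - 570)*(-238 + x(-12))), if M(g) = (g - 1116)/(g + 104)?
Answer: -1518114425/258 ≈ -5.8842e+6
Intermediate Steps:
x(n) = -8*n (x(n) = (2*n)*(-4) = -8*n)
M(g) = (-1116 + g)/(104 + g)
-5126600/M((504 - 570)*(-238 + x(-12))) = -5126600*(104 + (504 - 570)*(-238 - 8*(-12)))/(-1116 + (504 - 570)*(-238 - 8*(-12))) = -5126600*(104 - 66*(-238 + 96))/(-1116 - 66*(-238 + 96)) = -5126600*(104 - 66*(-142))/(-1116 - 66*(-142)) = -5126600*(104 + 9372)/(-1116 + 9372) = -5126600/(8256/9476) = -5126600/((1/9476)*8256) = -5126600/2064/2369 = -5126600*2369/2064 = -1518114425/258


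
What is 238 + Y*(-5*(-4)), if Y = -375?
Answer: -7262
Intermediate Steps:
238 + Y*(-5*(-4)) = 238 - (-1875)*(-4) = 238 - 375*20 = 238 - 7500 = -7262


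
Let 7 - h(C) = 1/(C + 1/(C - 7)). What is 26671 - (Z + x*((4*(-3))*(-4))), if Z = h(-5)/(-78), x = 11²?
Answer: 99266593/4758 ≈ 20863.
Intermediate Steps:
h(C) = 7 - 1/(C + 1/(-7 + C)) (h(C) = 7 - 1/(C + 1/(C - 7)) = 7 - 1/(C + 1/(-7 + C)))
x = 121
Z = -439/4758 (Z = ((14 - 50*(-5) + 7*(-5)²)/(1 + (-5)² - 7*(-5)))/(-78) = ((14 + 250 + 7*25)/(1 + 25 + 35))*(-1/78) = ((14 + 250 + 175)/61)*(-1/78) = ((1/61)*439)*(-1/78) = (439/61)*(-1/78) = -439/4758 ≈ -0.092266)
26671 - (Z + x*((4*(-3))*(-4))) = 26671 - (-439/4758 + 121*((4*(-3))*(-4))) = 26671 - (-439/4758 + 121*(-12*(-4))) = 26671 - (-439/4758 + 121*48) = 26671 - (-439/4758 + 5808) = 26671 - 1*27634025/4758 = 26671 - 27634025/4758 = 99266593/4758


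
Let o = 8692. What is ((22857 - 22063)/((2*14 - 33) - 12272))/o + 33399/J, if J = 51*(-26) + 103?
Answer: -1782032252489/65254194766 ≈ -27.309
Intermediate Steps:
J = -1223 (J = -1326 + 103 = -1223)
((22857 - 22063)/((2*14 - 33) - 12272))/o + 33399/J = ((22857 - 22063)/((2*14 - 33) - 12272))/8692 + 33399/(-1223) = (794/((28 - 33) - 12272))*(1/8692) + 33399*(-1/1223) = (794/(-5 - 12272))*(1/8692) - 33399/1223 = (794/(-12277))*(1/8692) - 33399/1223 = (794*(-1/12277))*(1/8692) - 33399/1223 = -794/12277*1/8692 - 33399/1223 = -397/53355842 - 33399/1223 = -1782032252489/65254194766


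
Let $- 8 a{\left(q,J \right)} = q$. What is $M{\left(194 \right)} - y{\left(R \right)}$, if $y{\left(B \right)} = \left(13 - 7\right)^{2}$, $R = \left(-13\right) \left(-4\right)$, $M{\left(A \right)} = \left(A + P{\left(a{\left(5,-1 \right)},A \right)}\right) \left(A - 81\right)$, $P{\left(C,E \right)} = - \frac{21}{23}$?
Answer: $\frac{501005}{23} \approx 21783.0$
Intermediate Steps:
$a{\left(q,J \right)} = - \frac{q}{8}$
$P{\left(C,E \right)} = - \frac{21}{23}$ ($P{\left(C,E \right)} = \left(-21\right) \frac{1}{23} = - \frac{21}{23}$)
$M{\left(A \right)} = \left(-81 + A\right) \left(- \frac{21}{23} + A\right)$ ($M{\left(A \right)} = \left(A - \frac{21}{23}\right) \left(A - 81\right) = \left(- \frac{21}{23} + A\right) \left(-81 + A\right) = \left(-81 + A\right) \left(- \frac{21}{23} + A\right)$)
$R = 52$
$y{\left(B \right)} = 36$ ($y{\left(B \right)} = 6^{2} = 36$)
$M{\left(194 \right)} - y{\left(R \right)} = \left(\frac{1701}{23} + 194^{2} - \frac{365496}{23}\right) - 36 = \left(\frac{1701}{23} + 37636 - \frac{365496}{23}\right) - 36 = \frac{501833}{23} - 36 = \frac{501005}{23}$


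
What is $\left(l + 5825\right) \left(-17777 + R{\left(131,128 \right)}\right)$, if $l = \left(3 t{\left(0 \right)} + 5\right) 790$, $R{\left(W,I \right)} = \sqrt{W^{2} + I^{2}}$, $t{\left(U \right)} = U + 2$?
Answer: $-258033155 + 14515 \sqrt{33545} \approx -2.5537 \cdot 10^{8}$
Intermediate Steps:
$t{\left(U \right)} = 2 + U$
$R{\left(W,I \right)} = \sqrt{I^{2} + W^{2}}$
$l = 8690$ ($l = \left(3 \left(2 + 0\right) + 5\right) 790 = \left(3 \cdot 2 + 5\right) 790 = \left(6 + 5\right) 790 = 11 \cdot 790 = 8690$)
$\left(l + 5825\right) \left(-17777 + R{\left(131,128 \right)}\right) = \left(8690 + 5825\right) \left(-17777 + \sqrt{128^{2} + 131^{2}}\right) = 14515 \left(-17777 + \sqrt{16384 + 17161}\right) = 14515 \left(-17777 + \sqrt{33545}\right) = -258033155 + 14515 \sqrt{33545}$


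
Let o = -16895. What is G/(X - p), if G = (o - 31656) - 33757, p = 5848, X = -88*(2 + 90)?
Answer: 6859/1162 ≈ 5.9028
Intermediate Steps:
X = -8096 (X = -88*92 = -8096)
G = -82308 (G = (-16895 - 31656) - 33757 = -48551 - 33757 = -82308)
G/(X - p) = -82308/(-8096 - 1*5848) = -82308/(-8096 - 5848) = -82308/(-13944) = -82308*(-1/13944) = 6859/1162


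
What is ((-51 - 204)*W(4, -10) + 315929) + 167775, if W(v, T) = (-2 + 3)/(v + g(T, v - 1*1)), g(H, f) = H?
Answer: 967493/2 ≈ 4.8375e+5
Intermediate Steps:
W(v, T) = 1/(T + v) (W(v, T) = (-2 + 3)/(v + T) = 1/(T + v))
((-51 - 204)*W(4, -10) + 315929) + 167775 = ((-51 - 204)/(-10 + 4) + 315929) + 167775 = (-255/(-6) + 315929) + 167775 = (-255*(-⅙) + 315929) + 167775 = (85/2 + 315929) + 167775 = 631943/2 + 167775 = 967493/2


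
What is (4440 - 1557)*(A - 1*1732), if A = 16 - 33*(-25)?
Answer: -2568753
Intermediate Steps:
A = 841 (A = 16 + 825 = 841)
(4440 - 1557)*(A - 1*1732) = (4440 - 1557)*(841 - 1*1732) = 2883*(841 - 1732) = 2883*(-891) = -2568753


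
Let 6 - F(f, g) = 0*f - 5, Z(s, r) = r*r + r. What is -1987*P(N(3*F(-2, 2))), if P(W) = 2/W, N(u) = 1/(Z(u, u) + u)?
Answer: -4589970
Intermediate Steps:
Z(s, r) = r + r**2 (Z(s, r) = r**2 + r = r + r**2)
F(f, g) = 11 (F(f, g) = 6 - (0*f - 5) = 6 - (0 - 5) = 6 - 1*(-5) = 6 + 5 = 11)
N(u) = 1/(u + u*(1 + u)) (N(u) = 1/(u*(1 + u) + u) = 1/(u + u*(1 + u)))
-1987*P(N(3*F(-2, 2))) = -3974/(1/(((3*11))*(2 + 3*11))) = -3974/(1/(33*(2 + 33))) = -3974/((1/33)/35) = -3974/((1/33)*(1/35)) = -3974/1/1155 = -3974*1155 = -1987*2310 = -4589970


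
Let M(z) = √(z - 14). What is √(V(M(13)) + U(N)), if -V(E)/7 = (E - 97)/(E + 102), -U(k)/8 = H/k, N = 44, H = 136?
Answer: √(-236738607545 - 1753793965*I)/114455 ≈ 0.015746 - 4.2511*I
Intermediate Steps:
U(k) = -1088/k
M(z) = √(-14 + z)
V(E) = -7*(-97 + E)/(102 + E) (V(E) = -7*(E - 97)/(E + 102) = -7*(-97 + E)/(102 + E))
√(V(M(13)) + U(N)) = √(7*(97 - √(-14 + 13))/(102 + √(-14 + 13)) - 1088/44) = √(7*(97 - √(-1))/(102 + √(-1)) - 1088*1/44) = √(7*(97 - I)/(102 + I) - 272/11) = √(7*((102 - I)/10405)*(97 - I) - 272/11) = √(7*(97 - I)*(102 - I)/10405 - 272/11) = √(-272/11 + 7*(97 - I)*(102 - I)/10405)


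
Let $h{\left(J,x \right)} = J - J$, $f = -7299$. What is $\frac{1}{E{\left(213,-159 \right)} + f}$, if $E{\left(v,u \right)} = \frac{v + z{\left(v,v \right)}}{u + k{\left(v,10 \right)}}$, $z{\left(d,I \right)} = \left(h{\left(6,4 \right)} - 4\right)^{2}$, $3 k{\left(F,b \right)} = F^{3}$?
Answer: $- \frac{3221040}{23510370731} \approx -0.00013701$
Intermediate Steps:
$h{\left(J,x \right)} = 0$
$k{\left(F,b \right)} = \frac{F^{3}}{3}$
$z{\left(d,I \right)} = 16$ ($z{\left(d,I \right)} = \left(0 - 4\right)^{2} = \left(-4\right)^{2} = 16$)
$E{\left(v,u \right)} = \frac{16 + v}{u + \frac{v^{3}}{3}}$ ($E{\left(v,u \right)} = \frac{v + 16}{u + \frac{v^{3}}{3}} = \frac{16 + v}{u + \frac{v^{3}}{3}}$)
$\frac{1}{E{\left(213,-159 \right)} + f} = \frac{1}{\frac{3 \left(16 + 213\right)}{213^{3} + 3 \left(-159\right)} - 7299} = \frac{1}{3 \frac{1}{9663597 - 477} \cdot 229 - 7299} = \frac{1}{3 \cdot \frac{1}{9663120} \cdot 229 - 7299} = \frac{1}{\frac{229}{3221040} - 7299} = \frac{1}{- \frac{23510370731}{3221040}} = - \frac{3221040}{23510370731}$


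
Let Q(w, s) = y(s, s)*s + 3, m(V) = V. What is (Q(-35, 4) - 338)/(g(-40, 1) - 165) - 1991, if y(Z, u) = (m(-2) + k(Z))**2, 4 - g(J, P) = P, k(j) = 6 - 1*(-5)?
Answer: -322531/162 ≈ -1990.9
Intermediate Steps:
k(j) = 11 (k(j) = 6 + 5 = 11)
g(J, P) = 4 - P
y(Z, u) = 81 (y(Z, u) = (-2 + 11)**2 = 9**2 = 81)
Q(w, s) = 3 + 81*s (Q(w, s) = 81*s + 3 = 3 + 81*s)
(Q(-35, 4) - 338)/(g(-40, 1) - 165) - 1991 = ((3 + 81*4) - 338)/((4 - 1*1) - 165) - 1991 = ((3 + 324) - 338)/((4 - 1) - 165) - 1991 = (327 - 338)/(3 - 165) - 1991 = -11/(-162) - 1991 = -11*(-1/162) - 1991 = 11/162 - 1991 = -322531/162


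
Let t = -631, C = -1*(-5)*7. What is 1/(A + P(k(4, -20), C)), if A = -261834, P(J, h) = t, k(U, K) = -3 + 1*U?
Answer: -1/262465 ≈ -3.8100e-6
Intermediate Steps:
k(U, K) = -3 + U
C = 35 (C = 5*7 = 35)
P(J, h) = -631
1/(A + P(k(4, -20), C)) = 1/(-261834 - 631) = 1/(-262465) = -1/262465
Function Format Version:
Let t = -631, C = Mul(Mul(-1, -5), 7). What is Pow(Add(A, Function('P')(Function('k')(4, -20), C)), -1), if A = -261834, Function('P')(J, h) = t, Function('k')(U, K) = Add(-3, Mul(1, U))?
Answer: Rational(-1, 262465) ≈ -3.8100e-6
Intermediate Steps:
Function('k')(U, K) = Add(-3, U)
C = 35 (C = Mul(5, 7) = 35)
Function('P')(J, h) = -631
Pow(Add(A, Function('P')(Function('k')(4, -20), C)), -1) = Pow(Add(-261834, -631), -1) = Pow(-262465, -1) = Rational(-1, 262465)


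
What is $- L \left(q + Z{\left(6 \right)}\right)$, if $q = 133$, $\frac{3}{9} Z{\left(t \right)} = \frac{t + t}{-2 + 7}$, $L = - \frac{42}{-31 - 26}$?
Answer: $- \frac{9814}{95} \approx -103.31$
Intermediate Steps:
$L = \frac{14}{19}$ ($L = - \frac{42}{-31 - 26} = - \frac{42}{-57} = \left(-42\right) \left(- \frac{1}{57}\right) = \frac{14}{19} \approx 0.73684$)
$Z{\left(t \right)} = \frac{6 t}{5}$ ($Z{\left(t \right)} = 3 \frac{t + t}{-2 + 7} = 3 \frac{2 t}{5} = \frac{6 t}{5}$)
$- L \left(q + Z{\left(6 \right)}\right) = \left(-1\right) \frac{14}{19} \left(133 + \frac{6}{5} \cdot 6\right) = - \frac{14 \left(133 + \frac{36}{5}\right)}{19} = \left(- \frac{14}{19}\right) \frac{701}{5} = - \frac{9814}{95}$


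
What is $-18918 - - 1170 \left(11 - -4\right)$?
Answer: $-1368$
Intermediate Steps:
$-18918 - - 1170 \left(11 - -4\right) = -18918 - - 1170 \left(11 + 4\right) = -18918 - \left(-1170\right) 15 = -18918 - -17550 = -18918 + 17550 = -1368$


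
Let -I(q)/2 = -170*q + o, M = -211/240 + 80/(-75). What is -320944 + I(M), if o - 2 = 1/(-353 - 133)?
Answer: -312604511/972 ≈ -3.2161e+5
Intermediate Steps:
o = 971/486 (o = 2 + 1/(-353 - 133) = 2 + 1/(-486) = 2 - 1/486 = 971/486 ≈ 1.9979)
M = -467/240 (M = -211*1/240 + 80*(-1/75) = -211/240 - 16/15 = -467/240 ≈ -1.9458)
I(q) = -971/243 + 340*q (I(q) = -2*(-170*q + 971/486) = -2*(971/486 - 170*q) = -971/243 + 340*q)
-320944 + I(M) = -320944 + (-971/243 + 340*(-467/240)) = -320944 + (-971/243 - 7939/12) = -320944 - 646943/972 = -312604511/972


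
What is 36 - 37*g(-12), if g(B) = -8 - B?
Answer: -112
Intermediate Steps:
36 - 37*g(-12) = 36 - 37*(-8 - 1*(-12)) = 36 - 37*(-8 + 12) = 36 - 37*4 = 36 - 148 = -112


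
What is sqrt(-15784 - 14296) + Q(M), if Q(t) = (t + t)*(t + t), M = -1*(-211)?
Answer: 178084 + 8*I*sqrt(470) ≈ 1.7808e+5 + 173.44*I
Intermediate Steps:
M = 211
Q(t) = 4*t**2 (Q(t) = (2*t)*(2*t) = 4*t**2)
sqrt(-15784 - 14296) + Q(M) = sqrt(-15784 - 14296) + 4*211**2 = sqrt(-30080) + 4*44521 = 8*I*sqrt(470) + 178084 = 178084 + 8*I*sqrt(470)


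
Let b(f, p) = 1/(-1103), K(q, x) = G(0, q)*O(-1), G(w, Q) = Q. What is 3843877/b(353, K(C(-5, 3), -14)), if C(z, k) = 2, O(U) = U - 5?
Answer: -4239796331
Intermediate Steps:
O(U) = -5 + U
K(q, x) = -6*q (K(q, x) = q*(-5 - 1) = q*(-6) = -6*q)
b(f, p) = -1/1103
3843877/b(353, K(C(-5, 3), -14)) = 3843877/(-1/1103) = 3843877*(-1103) = -4239796331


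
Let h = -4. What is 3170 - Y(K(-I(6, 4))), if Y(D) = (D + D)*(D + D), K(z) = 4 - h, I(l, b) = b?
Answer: 2914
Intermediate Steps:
K(z) = 8 (K(z) = 4 - 1*(-4) = 4 + 4 = 8)
Y(D) = 4*D² (Y(D) = (2*D)*(2*D) = 4*D²)
3170 - Y(K(-I(6, 4))) = 3170 - 4*8² = 3170 - 4*64 = 3170 - 1*256 = 3170 - 256 = 2914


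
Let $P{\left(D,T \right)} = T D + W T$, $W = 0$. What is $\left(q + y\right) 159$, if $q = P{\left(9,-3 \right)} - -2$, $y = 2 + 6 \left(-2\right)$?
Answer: $-5565$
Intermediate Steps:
$P{\left(D,T \right)} = D T$ ($P{\left(D,T \right)} = T D + 0 T = D T + 0 = D T$)
$y = -10$ ($y = 2 - 12 = -10$)
$q = -25$ ($q = 9 \left(-3\right) - -2 = -27 + 2 = -25$)
$\left(q + y\right) 159 = \left(-25 - 10\right) 159 = \left(-35\right) 159 = -5565$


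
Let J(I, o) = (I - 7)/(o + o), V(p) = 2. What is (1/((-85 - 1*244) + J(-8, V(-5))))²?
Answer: 16/1771561 ≈ 9.0316e-6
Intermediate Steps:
J(I, o) = (-7 + I)/(2*o) (J(I, o) = (-7 + I)/((2*o)) = (-7 + I)*(1/(2*o)) = (-7 + I)/(2*o))
(1/((-85 - 1*244) + J(-8, V(-5))))² = (1/((-85 - 1*244) + (½)*(-7 - 8)/2))² = (1/((-85 - 244) + (½)*(½)*(-15)))² = (1/(-329 - 15/4))² = (1/(-1331/4))² = (-4/1331)² = 16/1771561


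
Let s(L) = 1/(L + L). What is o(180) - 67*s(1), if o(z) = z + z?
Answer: 653/2 ≈ 326.50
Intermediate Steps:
s(L) = 1/(2*L)
o(z) = 2*z
o(180) - 67*s(1) = 2*180 - 67/(2*1) = 360 - 67/2 = 653/2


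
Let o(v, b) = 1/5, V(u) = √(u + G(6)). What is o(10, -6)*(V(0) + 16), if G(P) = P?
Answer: 16/5 + √6/5 ≈ 3.6899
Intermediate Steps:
V(u) = √(6 + u) (V(u) = √(u + 6) = √(6 + u))
o(v, b) = ⅕
o(10, -6)*(V(0) + 16) = (√(6 + 0) + 16)/5 = (√6 + 16)/5 = (16 + √6)/5 = 16/5 + √6/5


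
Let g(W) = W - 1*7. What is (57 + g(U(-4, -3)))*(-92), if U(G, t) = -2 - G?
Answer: -4784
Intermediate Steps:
g(W) = -7 + W (g(W) = W - 7 = -7 + W)
(57 + g(U(-4, -3)))*(-92) = (57 + (-7 + (-2 - 1*(-4))))*(-92) = (57 + (-7 + (-2 + 4)))*(-92) = (57 + (-7 + 2))*(-92) = (57 - 5)*(-92) = 52*(-92) = -4784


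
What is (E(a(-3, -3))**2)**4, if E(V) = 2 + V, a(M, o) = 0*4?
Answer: 256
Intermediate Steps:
a(M, o) = 0
(E(a(-3, -3))**2)**4 = ((2 + 0)**2)**4 = (2**2)**4 = 4**4 = 256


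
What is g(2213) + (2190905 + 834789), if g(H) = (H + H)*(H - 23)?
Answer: 12718634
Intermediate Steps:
g(H) = 2*H*(-23 + H) (g(H) = (2*H)*(-23 + H) = 2*H*(-23 + H))
g(2213) + (2190905 + 834789) = 2*2213*(-23 + 2213) + (2190905 + 834789) = 2*2213*2190 + 3025694 = 9692940 + 3025694 = 12718634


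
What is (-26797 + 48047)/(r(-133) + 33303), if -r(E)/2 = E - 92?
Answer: 21250/33753 ≈ 0.62957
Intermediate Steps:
r(E) = 184 - 2*E (r(E) = -2*(E - 92) = -2*(-92 + E) = 184 - 2*E)
(-26797 + 48047)/(r(-133) + 33303) = (-26797 + 48047)/((184 - 2*(-133)) + 33303) = 21250/((184 + 266) + 33303) = 21250/(450 + 33303) = 21250/33753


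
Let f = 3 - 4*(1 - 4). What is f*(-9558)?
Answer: -143370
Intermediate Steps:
f = 15 (f = 3 - 4*(-3) = 3 + 12 = 15)
f*(-9558) = 15*(-9558) = -143370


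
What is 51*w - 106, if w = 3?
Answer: 47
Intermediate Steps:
51*w - 106 = 51*3 - 106 = 153 - 106 = 47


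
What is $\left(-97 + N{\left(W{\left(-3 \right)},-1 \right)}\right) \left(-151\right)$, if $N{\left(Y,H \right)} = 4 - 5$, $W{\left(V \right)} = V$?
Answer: $14798$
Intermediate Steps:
$N{\left(Y,H \right)} = -1$ ($N{\left(Y,H \right)} = 4 - 5 = -1$)
$\left(-97 + N{\left(W{\left(-3 \right)},-1 \right)}\right) \left(-151\right) = \left(-97 - 1\right) \left(-151\right) = \left(-98\right) \left(-151\right) = 14798$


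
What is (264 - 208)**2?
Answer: 3136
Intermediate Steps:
(264 - 208)**2 = 56**2 = 3136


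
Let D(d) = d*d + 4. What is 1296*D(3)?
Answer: 16848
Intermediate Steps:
D(d) = 4 + d² (D(d) = d² + 4 = 4 + d²)
1296*D(3) = 1296*(4 + 3²) = 1296*(4 + 9) = 1296*13 = 16848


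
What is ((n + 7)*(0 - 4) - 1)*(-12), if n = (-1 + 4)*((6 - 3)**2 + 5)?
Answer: 2364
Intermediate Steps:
n = 42 (n = 3*(3**2 + 5) = 3*(9 + 5) = 3*14 = 42)
((n + 7)*(0 - 4) - 1)*(-12) = ((42 + 7)*(0 - 4) - 1)*(-12) = (49*(-4) - 1)*(-12) = (-196 - 1)*(-12) = -197*(-12) = 2364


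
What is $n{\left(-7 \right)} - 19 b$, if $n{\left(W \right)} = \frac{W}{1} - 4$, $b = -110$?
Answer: $2079$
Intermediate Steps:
$n{\left(W \right)} = -4 + W$ ($n{\left(W \right)} = W 1 - 4 = W - 4 = -4 + W$)
$n{\left(-7 \right)} - 19 b = \left(-4 - 7\right) - -2090 = -11 + 2090 = 2079$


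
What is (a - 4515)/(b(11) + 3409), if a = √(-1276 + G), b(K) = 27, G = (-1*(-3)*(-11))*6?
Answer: -4515/3436 + I*√1474/3436 ≈ -1.314 + 0.011174*I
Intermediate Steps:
G = -198 (G = (3*(-11))*6 = -33*6 = -198)
a = I*√1474 (a = √(-1276 - 198) = √(-1474) = I*√1474 ≈ 38.393*I)
(a - 4515)/(b(11) + 3409) = (I*√1474 - 4515)/(27 + 3409) = (-4515 + I*√1474)/3436 = (-4515 + I*√1474)*(1/3436) = -4515/3436 + I*√1474/3436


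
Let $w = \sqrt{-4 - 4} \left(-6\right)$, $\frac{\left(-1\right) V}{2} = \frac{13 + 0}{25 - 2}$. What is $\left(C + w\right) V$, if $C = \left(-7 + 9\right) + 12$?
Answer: $- \frac{364}{23} + \frac{312 i \sqrt{2}}{23} \approx -15.826 + 19.184 i$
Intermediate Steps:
$V = - \frac{26}{23}$ ($V = - 2 \frac{13 + 0}{25 - 2} = - 2 \cdot \frac{13}{23} = - 2 \cdot 13 \cdot \frac{1}{23} = \left(-2\right) \frac{13}{23} = - \frac{26}{23} \approx -1.1304$)
$C = 14$ ($C = 2 + 12 = 14$)
$w = - 12 i \sqrt{2}$ ($w = \sqrt{-8} \left(-6\right) = 2 i \sqrt{2} \left(-6\right) = - 12 i \sqrt{2} \approx - 16.971 i$)
$\left(C + w\right) V = \left(14 - 12 i \sqrt{2}\right) \left(- \frac{26}{23}\right) = - \frac{364}{23} + \frac{312 i \sqrt{2}}{23}$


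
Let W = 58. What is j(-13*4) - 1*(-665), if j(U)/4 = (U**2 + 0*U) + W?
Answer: 11713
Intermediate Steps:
j(U) = 232 + 4*U**2 (j(U) = 4*((U**2 + 0*U) + 58) = 4*((U**2 + 0) + 58) = 4*(U**2 + 58) = 4*(58 + U**2) = 232 + 4*U**2)
j(-13*4) - 1*(-665) = (232 + 4*(-13*4)**2) - 1*(-665) = (232 + 4*(-52)**2) + 665 = (232 + 4*2704) + 665 = (232 + 10816) + 665 = 11048 + 665 = 11713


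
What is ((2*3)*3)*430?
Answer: 7740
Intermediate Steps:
((2*3)*3)*430 = (6*3)*430 = 18*430 = 7740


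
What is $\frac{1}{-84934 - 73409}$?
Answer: $- \frac{1}{158343} \approx -6.3154 \cdot 10^{-6}$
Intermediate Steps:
$\frac{1}{-84934 - 73409} = \frac{1}{-158343} = - \frac{1}{158343}$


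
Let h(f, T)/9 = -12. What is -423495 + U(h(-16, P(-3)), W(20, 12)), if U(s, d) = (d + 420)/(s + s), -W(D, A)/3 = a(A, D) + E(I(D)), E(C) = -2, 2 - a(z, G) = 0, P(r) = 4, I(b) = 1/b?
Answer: -7622945/18 ≈ -4.2350e+5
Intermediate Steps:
a(z, G) = 2 (a(z, G) = 2 - 1*0 = 2 + 0 = 2)
h(f, T) = -108 (h(f, T) = 9*(-12) = -108)
W(D, A) = 0 (W(D, A) = -3*(2 - 2) = -3*0 = 0)
U(s, d) = (420 + d)/(2*s) (U(s, d) = (420 + d)/((2*s)) = (420 + d)*(1/(2*s)) = (420 + d)/(2*s))
-423495 + U(h(-16, P(-3)), W(20, 12)) = -423495 + (½)*(420 + 0)/(-108) = -423495 + (½)*(-1/108)*420 = -423495 - 35/18 = -7622945/18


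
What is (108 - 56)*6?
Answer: 312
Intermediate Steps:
(108 - 56)*6 = 52*6 = 312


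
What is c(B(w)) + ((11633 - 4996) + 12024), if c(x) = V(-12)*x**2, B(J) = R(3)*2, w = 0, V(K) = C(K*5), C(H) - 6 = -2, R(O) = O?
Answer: 18805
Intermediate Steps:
C(H) = 4 (C(H) = 6 - 2 = 4)
V(K) = 4
B(J) = 6 (B(J) = 3*2 = 6)
c(x) = 4*x**2
c(B(w)) + ((11633 - 4996) + 12024) = 4*6**2 + ((11633 - 4996) + 12024) = 4*36 + (6637 + 12024) = 144 + 18661 = 18805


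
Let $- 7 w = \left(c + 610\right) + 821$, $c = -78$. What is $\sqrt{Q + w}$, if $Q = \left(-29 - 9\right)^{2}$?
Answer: $\frac{\sqrt{61285}}{7} \approx 35.365$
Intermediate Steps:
$Q = 1444$ ($Q = \left(-38\right)^{2} = 1444$)
$w = - \frac{1353}{7}$ ($w = - \frac{\left(-78 + 610\right) + 821}{7} = - \frac{532 + 821}{7} = \left(- \frac{1}{7}\right) 1353 = - \frac{1353}{7} \approx -193.29$)
$\sqrt{Q + w} = \sqrt{1444 - \frac{1353}{7}} = \sqrt{\frac{8755}{7}} = \frac{\sqrt{61285}}{7}$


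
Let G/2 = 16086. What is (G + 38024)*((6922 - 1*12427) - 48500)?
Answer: -3790934980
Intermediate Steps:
G = 32172 (G = 2*16086 = 32172)
(G + 38024)*((6922 - 1*12427) - 48500) = (32172 + 38024)*((6922 - 1*12427) - 48500) = 70196*((6922 - 12427) - 48500) = 70196*(-5505 - 48500) = 70196*(-54005) = -3790934980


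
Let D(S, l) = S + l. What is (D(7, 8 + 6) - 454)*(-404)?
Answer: 174932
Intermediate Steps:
(D(7, 8 + 6) - 454)*(-404) = ((7 + (8 + 6)) - 454)*(-404) = ((7 + 14) - 454)*(-404) = (21 - 454)*(-404) = -433*(-404) = 174932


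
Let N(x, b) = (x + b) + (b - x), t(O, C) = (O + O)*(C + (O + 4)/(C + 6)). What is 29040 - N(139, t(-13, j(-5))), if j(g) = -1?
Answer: 144472/5 ≈ 28894.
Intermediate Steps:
t(O, C) = 2*O*(C + (4 + O)/(6 + C)) (t(O, C) = (2*O)*(C + (4 + O)/(6 + C)) = 2*O*(C + (4 + O)/(6 + C)))
N(x, b) = 2*b (N(x, b) = (b + x) + (b - x) = 2*b)
29040 - N(139, t(-13, j(-5))) = 29040 - 2*2*(-13)*(4 - 13 + (-1)² + 6*(-1))/(6 - 1) = 29040 - 2*2*(-13)*(4 - 13 + 1 - 6)/5 = 29040 - 2*2*(-13)*(⅕)*(-14) = 29040 - 2*364/5 = 29040 - 1*728/5 = 29040 - 728/5 = 144472/5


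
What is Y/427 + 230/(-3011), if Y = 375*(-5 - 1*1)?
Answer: -6872960/1285697 ≈ -5.3457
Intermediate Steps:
Y = -2250 (Y = 375*(-5 - 1) = 375*(-6) = -2250)
Y/427 + 230/(-3011) = -2250/427 + 230/(-3011) = -2250*1/427 + 230*(-1/3011) = -2250/427 - 230/3011 = -6872960/1285697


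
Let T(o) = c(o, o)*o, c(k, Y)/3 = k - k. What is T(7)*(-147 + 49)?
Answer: 0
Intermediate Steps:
c(k, Y) = 0 (c(k, Y) = 3*(k - k) = 3*0 = 0)
T(o) = 0 (T(o) = 0*o = 0)
T(7)*(-147 + 49) = 0*(-147 + 49) = 0*(-98) = 0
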